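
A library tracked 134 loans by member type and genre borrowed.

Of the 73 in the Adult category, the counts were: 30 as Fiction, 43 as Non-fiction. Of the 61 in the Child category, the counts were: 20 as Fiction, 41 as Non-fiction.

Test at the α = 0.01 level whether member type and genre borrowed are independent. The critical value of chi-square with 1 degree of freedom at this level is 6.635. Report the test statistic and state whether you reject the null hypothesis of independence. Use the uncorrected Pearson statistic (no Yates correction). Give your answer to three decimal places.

Row totals: 73, 61. Column totals: 50, 84. Grand total N = 134.
Expected counts (row total × column total / N):
  Adult, Fiction: 73×50/134 = 27.2388
  Adult, Non-fiction: 73×84/134 = 45.7612
  Child, Fiction: 61×50/134 = 22.7612
  Child, Non-fiction: 61×84/134 = 38.2388
Contributions (O − E)²/E:
  (30 − 27.2388)²/27.2388 = 0.2799
  (43 − 45.7612)²/45.7612 = 0.1666
  (20 − 22.7612)²/22.7612 = 0.3350
  (41 − 38.2388)²/38.2388 = 0.1994
χ² = 0.2799 + 0.1666 + 0.3350 + 0.1994 = 0.981
df = (2−1)(2−1) = 1. Since 0.981 < 6.635, fail to reject the null hypothesis of independence at α = 0.01.

0.981; fail to reject H₀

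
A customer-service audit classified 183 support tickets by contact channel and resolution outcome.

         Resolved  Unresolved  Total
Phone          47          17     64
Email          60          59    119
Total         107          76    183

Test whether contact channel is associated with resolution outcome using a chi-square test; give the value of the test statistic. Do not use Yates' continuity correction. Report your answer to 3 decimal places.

9.080

Grand total N = 183.
Expected counts (row total × column total / N):
  Phone, Resolved: 64×107/183 = 37.4208
  Phone, Unresolved: 64×76/183 = 26.5792
  Email, Resolved: 119×107/183 = 69.5792
  Email, Unresolved: 119×76/183 = 49.4208
Contributions (O − E)²/E:
  (47 − 37.4208)²/37.4208 = 2.4521
  (17 − 26.5792)²/26.5792 = 3.4524
  (60 − 69.5792)²/69.5792 = 1.3188
  (59 − 49.4208)²/49.4208 = 1.8567
χ² = 2.4521 + 3.4524 + 1.3188 + 1.8567 = 9.080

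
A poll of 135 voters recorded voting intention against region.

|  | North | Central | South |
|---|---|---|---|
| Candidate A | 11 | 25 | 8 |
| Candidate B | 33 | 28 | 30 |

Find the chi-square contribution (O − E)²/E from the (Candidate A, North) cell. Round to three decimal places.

0.778

Row total (Candidate A) = 44; column total (North) = 44; N = 135.
Expected count E = 44 × 44 / 135 = 14.3407.
Contribution = (O − E)²/E = (11 − 14.3407)² / 14.3407 = 0.778.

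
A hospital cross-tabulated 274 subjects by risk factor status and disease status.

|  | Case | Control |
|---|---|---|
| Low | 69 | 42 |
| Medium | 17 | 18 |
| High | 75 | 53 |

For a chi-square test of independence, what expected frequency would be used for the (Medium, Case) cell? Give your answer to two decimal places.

20.57

Row total (Medium) = 35; column total (Case) = 161; grand total N = 274.
Expected count = (row total × column total) / N = 35 × 161 / 274 = 20.57.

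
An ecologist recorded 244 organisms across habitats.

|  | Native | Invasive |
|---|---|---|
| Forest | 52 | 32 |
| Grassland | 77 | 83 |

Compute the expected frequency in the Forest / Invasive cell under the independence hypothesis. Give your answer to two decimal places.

Row total (Forest) = 84; column total (Invasive) = 115; grand total N = 244.
Expected count = (row total × column total) / N = 84 × 115 / 244 = 39.59.

39.59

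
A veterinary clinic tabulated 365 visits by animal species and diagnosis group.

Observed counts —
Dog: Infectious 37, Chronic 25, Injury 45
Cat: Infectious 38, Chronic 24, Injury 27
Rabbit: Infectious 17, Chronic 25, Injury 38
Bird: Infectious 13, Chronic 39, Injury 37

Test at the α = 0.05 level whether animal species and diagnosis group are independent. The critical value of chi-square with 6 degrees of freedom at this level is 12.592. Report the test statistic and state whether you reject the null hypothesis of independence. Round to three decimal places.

25.585; reject H₀

Row totals: 107, 89, 80, 89. Column totals: 105, 113, 147. Grand total N = 365.
Expected counts (row total × column total / N):
  Dog, Infectious: 107×105/365 = 30.7808
  Dog, Chronic: 107×113/365 = 33.1260
  Dog, Injury: 107×147/365 = 43.0932
  Cat, Infectious: 89×105/365 = 25.6027
  Cat, Chronic: 89×113/365 = 27.5534
  Cat, Injury: 89×147/365 = 35.8438
  Rabbit, Infectious: 80×105/365 = 23.0137
  Rabbit, Chronic: 80×113/365 = 24.7671
  Rabbit, Injury: 80×147/365 = 32.2192
  Bird, Infectious: 89×105/365 = 25.6027
  Bird, Chronic: 89×113/365 = 27.5534
  Bird, Injury: 89×147/365 = 35.8438
Contributions (O − E)²/E:
  (37 − 30.7808)²/30.7808 = 1.2566
  (25 − 33.1260)²/33.1260 = 1.9934
  (45 − 43.0932)²/43.0932 = 0.0844
  (38 − 25.6027)²/25.6027 = 6.0030
  (24 − 27.5534)²/27.5534 = 0.4583
  (27 − 35.8438)²/35.8438 = 2.1820
  (17 − 23.0137)²/23.0137 = 1.5714
  (25 − 24.7671)²/24.7671 = 0.0022
  (38 − 32.2192)²/32.2192 = 1.0372
  (13 − 25.6027)²/25.6027 = 6.2036
  (39 − 27.5534)²/27.5534 = 4.7553
  (37 − 35.8438)²/35.8438 = 0.0373
χ² = 1.2566 + 1.9934 + 0.0844 + 6.0030 + 0.4583 + 2.1820 + 1.5714 + 0.0022 + 1.0372 + 6.2036 + 4.7553 + 0.0373 = 25.585
df = (4−1)(3−1) = 6. Since 25.585 > 12.592, reject the null hypothesis of independence at α = 0.05.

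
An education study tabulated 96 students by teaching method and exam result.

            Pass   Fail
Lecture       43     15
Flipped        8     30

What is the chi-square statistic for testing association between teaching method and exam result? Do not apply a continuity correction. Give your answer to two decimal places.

25.98

Row totals: 58, 38. Column totals: 51, 45. Grand total N = 96.
Expected counts (row total × column total / N):
  Lecture, Pass: 58×51/96 = 30.812
  Lecture, Fail: 58×45/96 = 27.188
  Flipped, Pass: 38×51/96 = 20.188
  Flipped, Fail: 38×45/96 = 17.812
Contributions (O − E)²/E:
  (43 − 30.812)²/30.812 = 4.8211
  (15 − 27.188)²/27.188 = 5.4637
  (8 − 20.188)²/20.188 = 7.3582
  (30 − 17.812)²/17.812 = 8.3397
χ² = 4.8211 + 5.4637 + 7.3582 + 8.3397 = 25.98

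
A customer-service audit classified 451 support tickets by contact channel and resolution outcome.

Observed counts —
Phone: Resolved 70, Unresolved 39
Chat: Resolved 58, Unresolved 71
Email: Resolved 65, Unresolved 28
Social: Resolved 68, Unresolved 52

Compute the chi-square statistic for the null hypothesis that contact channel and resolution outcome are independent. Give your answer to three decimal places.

Row totals: 109, 129, 93, 120. Column totals: 261, 190. Grand total N = 451.
Expected counts (row total × column total / N):
  Phone, Resolved: 109×261/451 = 63.0798
  Phone, Unresolved: 109×190/451 = 45.9202
  Chat, Resolved: 129×261/451 = 74.6541
  Chat, Unresolved: 129×190/451 = 54.3459
  Email, Resolved: 93×261/451 = 53.8204
  Email, Unresolved: 93×190/451 = 39.1796
  Social, Resolved: 120×261/451 = 69.4457
  Social, Unresolved: 120×190/451 = 50.5543
Contributions (O − E)²/E:
  (70 − 63.0798)²/63.0798 = 0.7592
  (39 − 45.9202)²/45.9202 = 1.0429
  (58 − 74.6541)²/74.6541 = 3.7153
  (71 − 54.3459)²/54.3459 = 5.1036
  (65 − 53.8204)²/53.8204 = 2.3222
  (28 − 39.1796)²/39.1796 = 3.1900
  (68 − 69.4457)²/69.4457 = 0.0301
  (52 − 50.5543)²/50.5543 = 0.0413
χ² = 0.7592 + 1.0429 + 3.7153 + 5.1036 + 2.3222 + 3.1900 + 0.0301 + 0.0413 = 16.205

16.205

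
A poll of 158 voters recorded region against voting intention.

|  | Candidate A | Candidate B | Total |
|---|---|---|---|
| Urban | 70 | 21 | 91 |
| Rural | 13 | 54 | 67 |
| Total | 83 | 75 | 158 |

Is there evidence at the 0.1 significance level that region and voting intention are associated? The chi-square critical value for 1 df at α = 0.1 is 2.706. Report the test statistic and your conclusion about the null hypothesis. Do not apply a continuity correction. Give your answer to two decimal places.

Grand total N = 158.
Expected counts (row total × column total / N):
  Urban, Candidate A: 91×83/158 = 47.804
  Urban, Candidate B: 91×75/158 = 43.196
  Rural, Candidate A: 67×83/158 = 35.196
  Rural, Candidate B: 67×75/158 = 31.804
Contributions (O − E)²/E:
  (70 − 47.804)²/47.804 = 10.3059
  (21 − 43.196)²/43.196 = 11.4053
  (13 − 35.196)²/35.196 = 13.9977
  (54 − 31.804)²/31.804 = 15.4906
χ² = 10.3059 + 11.4053 + 13.9977 + 15.4906 = 51.20
df = (2−1)(2−1) = 1. Since 51.20 > 2.706, reject the null hypothesis of independence at α = 0.1.

51.20; reject H₀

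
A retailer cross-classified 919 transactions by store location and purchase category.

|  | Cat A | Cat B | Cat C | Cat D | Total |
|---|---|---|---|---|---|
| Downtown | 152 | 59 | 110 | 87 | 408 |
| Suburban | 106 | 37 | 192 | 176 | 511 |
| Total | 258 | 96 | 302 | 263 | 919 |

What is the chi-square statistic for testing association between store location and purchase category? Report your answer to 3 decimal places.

54.770

Grand total N = 919.
Expected counts (row total × column total / N):
  Downtown, Cat A: 408×258/919 = 114.5419
  Downtown, Cat B: 408×96/919 = 42.6202
  Downtown, Cat C: 408×302/919 = 134.0762
  Downtown, Cat D: 408×263/919 = 116.7617
  Suburban, Cat A: 511×258/919 = 143.4581
  Suburban, Cat B: 511×96/919 = 53.3798
  Suburban, Cat C: 511×302/919 = 167.9238
  Suburban, Cat D: 511×263/919 = 146.2383
Contributions (O − E)²/E:
  (152 − 114.5419)²/114.5419 = 12.2497
  (59 − 42.6202)²/42.6202 = 6.2951
  (110 − 134.0762)²/134.0762 = 4.3234
  (87 − 116.7617)²/116.7617 = 7.5860
  (106 − 143.4581)²/143.4581 = 9.7806
  (37 − 53.3798)²/53.3798 = 5.0262
  (192 − 167.9238)²/167.9238 = 3.4519
  (176 − 146.2383)²/146.2383 = 6.0570
χ² = 12.2497 + 6.2951 + 4.3234 + 7.5860 + 9.7806 + 5.0262 + 3.4519 + 6.0570 = 54.770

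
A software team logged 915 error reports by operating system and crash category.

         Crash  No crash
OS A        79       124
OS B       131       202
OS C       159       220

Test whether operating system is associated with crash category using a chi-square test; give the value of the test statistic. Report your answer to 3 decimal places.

Row totals: 203, 333, 379. Column totals: 369, 546. Grand total N = 915.
Expected counts (row total × column total / N):
  OS A, Crash: 203×369/915 = 81.8656
  OS A, No crash: 203×546/915 = 121.1344
  OS B, Crash: 333×369/915 = 134.2918
  OS B, No crash: 333×546/915 = 198.7082
  OS C, Crash: 379×369/915 = 152.8426
  OS C, No crash: 379×546/915 = 226.1574
Contributions (O − E)²/E:
  (79 − 81.8656)²/81.8656 = 0.1003
  (124 − 121.1344)²/121.1344 = 0.0678
  (131 − 134.2918)²/134.2918 = 0.0807
  (202 − 198.7082)²/198.7082 = 0.0545
  (159 − 152.8426)²/152.8426 = 0.2481
  (220 − 226.1574)²/226.1574 = 0.1676
χ² = 0.1003 + 0.0678 + 0.0807 + 0.0545 + 0.2481 + 0.1676 = 0.719

0.719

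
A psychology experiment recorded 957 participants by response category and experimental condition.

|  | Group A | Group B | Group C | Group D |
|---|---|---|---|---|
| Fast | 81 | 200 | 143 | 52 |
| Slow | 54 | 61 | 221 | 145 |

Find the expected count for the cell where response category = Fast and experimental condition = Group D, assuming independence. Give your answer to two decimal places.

97.99

Row total (Fast) = 476; column total (Group D) = 197; grand total N = 957.
Expected count = (row total × column total) / N = 476 × 197 / 957 = 97.99.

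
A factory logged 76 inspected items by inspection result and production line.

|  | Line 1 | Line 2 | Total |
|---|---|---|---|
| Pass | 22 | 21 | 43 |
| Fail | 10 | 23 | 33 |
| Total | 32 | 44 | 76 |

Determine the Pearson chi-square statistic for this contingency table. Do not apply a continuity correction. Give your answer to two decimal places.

3.33

Grand total N = 76.
Expected counts (row total × column total / N):
  Pass, Line 1: 43×32/76 = 18.105
  Pass, Line 2: 43×44/76 = 24.895
  Fail, Line 1: 33×32/76 = 13.895
  Fail, Line 2: 33×44/76 = 19.105
Contributions (O − E)²/E:
  (22 − 18.105)²/18.105 = 0.8379
  (21 − 24.895)²/24.895 = 0.6094
  (10 − 13.895)²/13.895 = 1.0918
  (23 − 19.105)²/19.105 = 0.7941
χ² = 0.8379 + 0.6094 + 1.0918 + 0.7941 = 3.33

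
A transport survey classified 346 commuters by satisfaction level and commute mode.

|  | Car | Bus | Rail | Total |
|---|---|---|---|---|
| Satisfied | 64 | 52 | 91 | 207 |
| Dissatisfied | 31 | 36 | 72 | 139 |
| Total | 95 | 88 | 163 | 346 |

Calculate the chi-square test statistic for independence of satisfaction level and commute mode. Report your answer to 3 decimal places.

Grand total N = 346.
Expected counts (row total × column total / N):
  Satisfied, Car: 207×95/346 = 56.8353
  Satisfied, Bus: 207×88/346 = 52.6474
  Satisfied, Rail: 207×163/346 = 97.5173
  Dissatisfied, Car: 139×95/346 = 38.1647
  Dissatisfied, Bus: 139×88/346 = 35.3526
  Dissatisfied, Rail: 139×163/346 = 65.4827
Contributions (O − E)²/E:
  (64 − 56.8353)²/56.8353 = 0.9032
  (52 − 52.6474)²/52.6474 = 0.0080
  (91 − 97.5173)²/97.5173 = 0.4356
  (31 − 38.1647)²/38.1647 = 1.3450
  (36 − 35.3526)²/35.3526 = 0.0119
  (72 − 65.4827)²/65.4827 = 0.6486
χ² = 0.9032 + 0.0080 + 0.4356 + 1.3450 + 0.0119 + 0.6486 = 3.352

3.352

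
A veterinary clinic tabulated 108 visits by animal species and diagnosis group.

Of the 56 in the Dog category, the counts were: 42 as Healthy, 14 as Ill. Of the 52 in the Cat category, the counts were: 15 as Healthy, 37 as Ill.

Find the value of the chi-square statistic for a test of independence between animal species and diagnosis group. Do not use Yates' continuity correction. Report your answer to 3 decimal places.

Row totals: 56, 52. Column totals: 57, 51. Grand total N = 108.
Expected counts (row total × column total / N):
  Dog, Healthy: 56×57/108 = 29.5556
  Dog, Ill: 56×51/108 = 26.4444
  Cat, Healthy: 52×57/108 = 27.4444
  Cat, Ill: 52×51/108 = 24.5556
Contributions (O − E)²/E:
  (42 − 29.5556)²/29.5556 = 5.2397
  (14 − 26.4444)²/26.4444 = 5.8562
  (15 − 27.4444)²/27.4444 = 5.6428
  (37 − 24.5556)²/24.5556 = 6.3066
χ² = 5.2397 + 5.8562 + 5.6428 + 6.3066 = 23.045

23.045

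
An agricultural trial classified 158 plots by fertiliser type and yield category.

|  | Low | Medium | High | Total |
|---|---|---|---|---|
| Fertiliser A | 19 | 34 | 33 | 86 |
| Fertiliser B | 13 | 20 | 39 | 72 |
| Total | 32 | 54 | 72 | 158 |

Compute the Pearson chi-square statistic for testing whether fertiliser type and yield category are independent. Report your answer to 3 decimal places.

Grand total N = 158.
Expected counts (row total × column total / N):
  Fertiliser A, Low: 86×32/158 = 17.4177
  Fertiliser A, Medium: 86×54/158 = 29.3924
  Fertiliser A, High: 86×72/158 = 39.1899
  Fertiliser B, Low: 72×32/158 = 14.5823
  Fertiliser B, Medium: 72×54/158 = 24.6076
  Fertiliser B, High: 72×72/158 = 32.8101
Contributions (O − E)²/E:
  (19 − 17.4177)²/17.4177 = 0.1437
  (34 − 29.3924)²/29.3924 = 0.7223
  (33 − 39.1899)²/39.1899 = 0.9777
  (13 − 14.5823)²/14.5823 = 0.1717
  (20 − 24.6076)²/24.6076 = 0.8627
  (39 − 32.8101)²/32.8101 = 1.1678
χ² = 0.1437 + 0.7223 + 0.9777 + 0.1717 + 0.8627 + 1.1678 = 4.046

4.046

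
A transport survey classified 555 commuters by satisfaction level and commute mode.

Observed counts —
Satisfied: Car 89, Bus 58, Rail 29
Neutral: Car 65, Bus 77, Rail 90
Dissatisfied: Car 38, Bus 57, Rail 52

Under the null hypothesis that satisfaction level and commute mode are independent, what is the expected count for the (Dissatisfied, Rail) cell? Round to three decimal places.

Row total (Dissatisfied) = 147; column total (Rail) = 171; grand total N = 555.
Expected count = (row total × column total) / N = 147 × 171 / 555 = 45.292.

45.292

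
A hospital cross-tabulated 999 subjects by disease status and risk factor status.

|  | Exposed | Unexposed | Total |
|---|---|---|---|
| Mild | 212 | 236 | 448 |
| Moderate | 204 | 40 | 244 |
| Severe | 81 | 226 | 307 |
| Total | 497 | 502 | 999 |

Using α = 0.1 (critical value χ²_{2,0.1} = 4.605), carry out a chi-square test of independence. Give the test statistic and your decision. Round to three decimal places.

179.980; reject H₀

Grand total N = 999.
Expected counts (row total × column total / N):
  Mild, Exposed: 448×497/999 = 222.8789
  Mild, Unexposed: 448×502/999 = 225.1211
  Moderate, Exposed: 244×497/999 = 121.3894
  Moderate, Unexposed: 244×502/999 = 122.6106
  Severe, Exposed: 307×497/999 = 152.7317
  Severe, Unexposed: 307×502/999 = 154.2683
Contributions (O − E)²/E:
  (212 − 222.8789)²/222.8789 = 0.5310
  (236 − 225.1211)²/225.1211 = 0.5257
  (204 − 121.3894)²/121.3894 = 56.2200
  (40 − 122.6106)²/122.6106 = 55.6600
  (81 − 152.7317)²/152.7317 = 33.6894
  (226 − 154.2683)²/154.2683 = 33.3538
χ² = 0.5310 + 0.5257 + 56.2200 + 55.6600 + 33.6894 + 33.3538 = 179.980
df = (3−1)(2−1) = 2. Since 179.980 > 4.605, reject the null hypothesis of independence at α = 0.1.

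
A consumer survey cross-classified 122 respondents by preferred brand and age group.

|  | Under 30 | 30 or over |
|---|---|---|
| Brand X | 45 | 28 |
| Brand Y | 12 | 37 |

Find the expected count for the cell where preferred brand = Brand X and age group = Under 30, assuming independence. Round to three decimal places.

34.107

Row total (Brand X) = 73; column total (Under 30) = 57; grand total N = 122.
Expected count = (row total × column total) / N = 73 × 57 / 122 = 34.107.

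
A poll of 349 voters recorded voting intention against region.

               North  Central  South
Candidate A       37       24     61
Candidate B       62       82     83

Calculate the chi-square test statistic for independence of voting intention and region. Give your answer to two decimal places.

Row totals: 122, 227. Column totals: 99, 106, 144. Grand total N = 349.
Expected counts (row total × column total / N):
  Candidate A, North: 122×99/349 = 34.607
  Candidate A, Central: 122×106/349 = 37.054
  Candidate A, South: 122×144/349 = 50.338
  Candidate B, North: 227×99/349 = 64.393
  Candidate B, Central: 227×106/349 = 68.946
  Candidate B, South: 227×144/349 = 93.662
Contributions (O − E)²/E:
  (37 − 34.607)²/34.607 = 0.1655
  (24 − 37.054)²/37.054 = 4.5989
  (61 − 50.338)²/50.338 = 2.2583
  (62 − 64.393)²/64.393 = 0.0889
  (82 − 68.946)²/68.946 = 2.4716
  (83 − 93.662)²/93.662 = 1.2137
χ² = 0.1655 + 4.5989 + 2.2583 + 0.0889 + 2.4716 + 1.2137 = 10.80

10.80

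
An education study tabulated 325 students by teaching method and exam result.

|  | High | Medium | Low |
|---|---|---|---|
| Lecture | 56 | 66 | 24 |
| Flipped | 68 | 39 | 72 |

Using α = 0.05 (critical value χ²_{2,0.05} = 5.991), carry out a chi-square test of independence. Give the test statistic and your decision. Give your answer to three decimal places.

29.053; reject H₀

Row totals: 146, 179. Column totals: 124, 105, 96. Grand total N = 325.
Expected counts (row total × column total / N):
  Lecture, High: 146×124/325 = 55.7046
  Lecture, Medium: 146×105/325 = 47.1692
  Lecture, Low: 146×96/325 = 43.1262
  Flipped, High: 179×124/325 = 68.2954
  Flipped, Medium: 179×105/325 = 57.8308
  Flipped, Low: 179×96/325 = 52.8738
Contributions (O − E)²/E:
  (56 − 55.7046)²/55.7046 = 0.0016
  (66 − 47.1692)²/47.1692 = 7.5176
  (24 − 43.1262)²/43.1262 = 8.4824
  (68 − 68.2954)²/68.2954 = 0.0013
  (39 − 57.8308)²/57.8308 = 6.1317
  (72 − 52.8738)²/52.8738 = 6.9186
χ² = 0.0016 + 7.5176 + 8.4824 + 0.0013 + 6.1317 + 6.9186 = 29.053
df = (2−1)(3−1) = 2. Since 29.053 > 5.991, reject the null hypothesis of independence at α = 0.05.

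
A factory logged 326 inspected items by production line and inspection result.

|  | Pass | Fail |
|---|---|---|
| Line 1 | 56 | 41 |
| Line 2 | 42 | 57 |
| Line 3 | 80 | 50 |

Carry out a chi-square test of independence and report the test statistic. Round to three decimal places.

Row totals: 97, 99, 130. Column totals: 178, 148. Grand total N = 326.
Expected counts (row total × column total / N):
  Line 1, Pass: 97×178/326 = 52.9632
  Line 1, Fail: 97×148/326 = 44.0368
  Line 2, Pass: 99×178/326 = 54.0552
  Line 2, Fail: 99×148/326 = 44.9448
  Line 3, Pass: 130×178/326 = 70.9816
  Line 3, Fail: 130×148/326 = 59.0184
Contributions (O − E)²/E:
  (56 − 52.9632)²/52.9632 = 0.1741
  (41 − 44.0368)²/44.0368 = 0.2094
  (42 − 54.0552)²/54.0552 = 2.6885
  (57 − 44.9448)²/44.9448 = 3.2335
  (80 − 70.9816)²/70.9816 = 1.1458
  (50 − 59.0184)²/59.0184 = 1.3781
χ² = 0.1741 + 0.2094 + 2.6885 + 3.2335 + 1.1458 + 1.3781 = 8.829

8.829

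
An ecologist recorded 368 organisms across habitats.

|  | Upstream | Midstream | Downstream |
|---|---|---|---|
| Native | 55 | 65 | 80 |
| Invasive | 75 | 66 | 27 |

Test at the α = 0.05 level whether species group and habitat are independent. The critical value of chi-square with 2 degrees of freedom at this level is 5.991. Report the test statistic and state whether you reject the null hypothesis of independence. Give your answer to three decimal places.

26.757; reject H₀

Row totals: 200, 168. Column totals: 130, 131, 107. Grand total N = 368.
Expected counts (row total × column total / N):
  Native, Upstream: 200×130/368 = 70.6522
  Native, Midstream: 200×131/368 = 71.1957
  Native, Downstream: 200×107/368 = 58.1522
  Invasive, Upstream: 168×130/368 = 59.3478
  Invasive, Midstream: 168×131/368 = 59.8043
  Invasive, Downstream: 168×107/368 = 48.8478
Contributions (O − E)²/E:
  (55 − 70.6522)²/70.6522 = 3.4676
  (65 − 71.1957)²/71.1957 = 0.5392
  (80 − 58.1522)²/58.1522 = 8.2082
  (75 − 59.3478)²/59.3478 = 4.1281
  (66 − 59.8043)²/59.8043 = 0.6419
  (27 − 48.8478)²/48.8478 = 9.7717
χ² = 3.4676 + 0.5392 + 8.2082 + 4.1281 + 0.6419 + 9.7717 = 26.757
df = (2−1)(3−1) = 2. Since 26.757 > 5.991, reject the null hypothesis of independence at α = 0.05.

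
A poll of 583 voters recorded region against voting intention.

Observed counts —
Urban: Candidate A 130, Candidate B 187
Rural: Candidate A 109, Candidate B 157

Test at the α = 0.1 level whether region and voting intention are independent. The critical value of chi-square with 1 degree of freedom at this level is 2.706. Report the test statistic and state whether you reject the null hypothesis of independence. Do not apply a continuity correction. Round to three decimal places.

Row totals: 317, 266. Column totals: 239, 344. Grand total N = 583.
Expected counts (row total × column total / N):
  Urban, Candidate A: 317×239/583 = 129.9537
  Urban, Candidate B: 317×344/583 = 187.0463
  Rural, Candidate A: 266×239/583 = 109.0463
  Rural, Candidate B: 266×344/583 = 156.9537
Contributions (O − E)²/E:
  (130 − 129.9537)²/129.9537 = 0.0000
  (187 − 187.0463)²/187.0463 = 0.0000
  (109 − 109.0463)²/109.0463 = 0.0000
  (157 − 156.9537)²/156.9537 = 0.0000
χ² = 0.0000 + 0.0000 + 0.0000 + 0.0000 = 0.000
df = (2−1)(2−1) = 1. Since 0.000 < 2.706, fail to reject the null hypothesis of independence at α = 0.1.

0.000; fail to reject H₀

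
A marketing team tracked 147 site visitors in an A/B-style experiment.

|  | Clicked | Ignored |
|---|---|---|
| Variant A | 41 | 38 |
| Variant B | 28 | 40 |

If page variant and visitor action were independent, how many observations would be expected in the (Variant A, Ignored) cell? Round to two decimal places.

41.92

Row total (Variant A) = 79; column total (Ignored) = 78; grand total N = 147.
Expected count = (row total × column total) / N = 79 × 78 / 147 = 41.92.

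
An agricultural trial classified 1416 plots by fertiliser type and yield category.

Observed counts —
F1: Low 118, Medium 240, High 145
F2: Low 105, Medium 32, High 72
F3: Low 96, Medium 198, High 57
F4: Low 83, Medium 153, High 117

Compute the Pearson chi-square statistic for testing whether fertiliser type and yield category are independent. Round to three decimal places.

Row totals: 503, 209, 351, 353. Column totals: 402, 623, 391. Grand total N = 1416.
Expected counts (row total × column total / N):
  F1, Low: 503×402/1416 = 142.80085
  F1, Medium: 503×623/1416 = 221.30579
  F1, High: 503×391/1416 = 138.89336
  F2, Low: 209×402/1416 = 59.33475
  F2, Medium: 209×623/1416 = 91.95410
  F2, High: 209×391/1416 = 57.71116
  F3, Low: 351×402/1416 = 99.64831
  F3, Medium: 351×623/1416 = 154.43008
  F3, High: 351×391/1416 = 96.92161
  F4, Low: 353×402/1416 = 100.21610
  F4, Medium: 353×623/1416 = 155.31003
  F4, High: 353×391/1416 = 97.47387
Contributions (O − E)²/E:
  (118 − 142.80085)²/142.80085 = 4.3073
  (240 − 221.30579)²/221.30579 = 1.5791
  (145 − 138.89336)²/138.89336 = 0.2685
  (105 − 59.33475)²/59.33475 = 35.1449
  (32 − 91.95410)²/91.95410 = 39.0901
  (72 − 57.71116)²/57.71116 = 3.5378
  (96 − 99.64831)²/99.64831 = 0.1336
  (198 − 154.43008)²/154.43008 = 12.2925
  (57 − 96.92161)²/96.92161 = 16.4435
  (83 − 100.21610)²/100.21610 = 2.9575
  (153 − 155.31003)²/155.31003 = 0.0344
  (117 − 97.47387)²/97.47387 = 3.9115
χ² = 4.3073 + 1.5791 + 0.2685 + 35.1449 + 39.0901 + 3.5378 + 0.1336 + 12.2925 + 16.4435 + 2.9575 + 0.0344 + 3.9115 = 119.701

119.701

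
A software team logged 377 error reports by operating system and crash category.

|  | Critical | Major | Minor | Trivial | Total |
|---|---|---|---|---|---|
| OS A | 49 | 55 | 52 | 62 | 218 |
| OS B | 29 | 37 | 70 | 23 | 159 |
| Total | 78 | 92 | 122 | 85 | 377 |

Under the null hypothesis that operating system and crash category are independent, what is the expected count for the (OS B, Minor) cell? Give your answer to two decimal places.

51.45

Row total (OS B) = 159; column total (Minor) = 122; grand total N = 377.
Expected count = (row total × column total) / N = 159 × 122 / 377 = 51.45.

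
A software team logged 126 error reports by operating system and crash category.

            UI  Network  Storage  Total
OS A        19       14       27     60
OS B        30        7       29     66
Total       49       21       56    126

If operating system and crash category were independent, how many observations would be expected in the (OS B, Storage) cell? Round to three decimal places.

29.333

Row total (OS B) = 66; column total (Storage) = 56; grand total N = 126.
Expected count = (row total × column total) / N = 66 × 56 / 126 = 29.333.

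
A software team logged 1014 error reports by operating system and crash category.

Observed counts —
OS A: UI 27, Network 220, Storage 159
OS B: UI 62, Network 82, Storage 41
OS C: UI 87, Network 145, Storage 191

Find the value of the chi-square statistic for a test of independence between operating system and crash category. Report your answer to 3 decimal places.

Row totals: 406, 185, 423. Column totals: 176, 447, 391. Grand total N = 1014.
Expected counts (row total × column total / N):
  OS A, UI: 406×176/1014 = 70.4694
  OS A, Network: 406×447/1014 = 178.9763
  OS A, Storage: 406×391/1014 = 156.5542
  OS B, UI: 185×176/1014 = 32.1105
  OS B, Network: 185×447/1014 = 81.5533
  OS B, Storage: 185×391/1014 = 71.3363
  OS C, UI: 423×176/1014 = 73.4201
  OS C, Network: 423×447/1014 = 186.4704
  OS C, Storage: 423×391/1014 = 163.1095
Contributions (O − E)²/E:
  (27 − 70.4694)²/70.4694 = 26.8143
  (220 − 178.9763)²/178.9763 = 9.4032
  (159 − 156.5542)²/156.5542 = 0.0382
  (62 − 32.1105)²/32.1105 = 27.8221
  (82 − 81.5533)²/81.5533 = 0.0024
  (41 − 71.3363)²/71.3363 = 12.9007
  (87 − 73.4201)²/73.4201 = 2.5118
  (145 − 186.4704)²/186.4704 = 9.2229
  (191 − 163.1095)²/163.1095 = 4.7691
χ² = 26.8143 + 9.4032 + 0.0382 + 27.8221 + 0.0024 + 12.9007 + 2.5118 + 9.2229 + 4.7691 = 93.485

93.485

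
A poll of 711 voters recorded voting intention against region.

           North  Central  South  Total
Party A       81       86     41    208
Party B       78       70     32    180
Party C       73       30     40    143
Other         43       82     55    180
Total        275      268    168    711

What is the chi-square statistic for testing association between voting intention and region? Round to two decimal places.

Grand total N = 711.
Expected counts (row total × column total / N):
  Party A, North: 208×275/711 = 80.4501
  Party A, Central: 208×268/711 = 78.4023
  Party A, South: 208×168/711 = 49.1477
  Party B, North: 180×275/711 = 69.6203
  Party B, Central: 180×268/711 = 67.8481
  Party B, South: 180×168/711 = 42.5316
  Party C, North: 143×275/711 = 55.3094
  Party C, Central: 143×268/711 = 53.9015
  Party C, South: 143×168/711 = 33.7890
  Other, North: 180×275/711 = 69.6203
  Other, Central: 180×268/711 = 67.8481
  Other, South: 180×168/711 = 42.5316
Contributions (O − E)²/E:
  (81 − 80.4501)²/80.4501 = 0.0038
  (86 − 78.4023)²/78.4023 = 0.7363
  (41 − 49.1477)²/49.1477 = 1.3507
  (78 − 69.6203)²/69.6203 = 1.0086
  (70 − 67.8481)²/67.8481 = 0.0683
  (32 − 42.5316)²/42.5316 = 2.6078
  (73 − 55.3094)²/55.3094 = 5.6583
  (30 − 53.9015)²/53.9015 = 10.5986
  (40 − 33.7890)²/33.7890 = 1.1417
  (43 − 69.6203)²/69.6203 = 10.1786
  (82 − 67.8481)²/67.8481 = 2.9518
  (55 − 42.5316)²/42.5316 = 3.6552
χ² = 0.0038 + 0.7363 + 1.3507 + 1.0086 + 0.0683 + 2.6078 + 5.6583 + 10.5986 + 1.1417 + 10.1786 + 2.9518 + 3.6552 = 39.96

39.96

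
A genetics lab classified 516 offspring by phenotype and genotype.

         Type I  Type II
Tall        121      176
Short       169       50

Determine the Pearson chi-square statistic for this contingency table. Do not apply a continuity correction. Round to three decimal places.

Row totals: 297, 219. Column totals: 290, 226. Grand total N = 516.
Expected counts (row total × column total / N):
  Tall, Type I: 297×290/516 = 166.9186
  Tall, Type II: 297×226/516 = 130.0814
  Short, Type I: 219×290/516 = 123.0814
  Short, Type II: 219×226/516 = 95.9186
Contributions (O − E)²/E:
  (121 − 166.9186)²/166.9186 = 12.6320
  (176 − 130.0814)²/130.0814 = 16.2092
  (169 − 123.0814)²/123.0814 = 17.1311
  (50 − 95.9186)²/95.9186 = 21.9824
χ² = 12.6320 + 16.2092 + 17.1311 + 21.9824 = 67.955

67.955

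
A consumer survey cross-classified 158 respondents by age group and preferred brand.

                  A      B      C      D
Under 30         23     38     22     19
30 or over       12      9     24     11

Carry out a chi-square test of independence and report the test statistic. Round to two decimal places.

Row totals: 102, 56. Column totals: 35, 47, 46, 30. Grand total N = 158.
Expected counts (row total × column total / N):
  Under 30, A: 102×35/158 = 22.595
  Under 30, B: 102×47/158 = 30.342
  Under 30, C: 102×46/158 = 29.696
  Under 30, D: 102×30/158 = 19.367
  30 or over, A: 56×35/158 = 12.405
  30 or over, B: 56×47/158 = 16.658
  30 or over, C: 56×46/158 = 16.304
  30 or over, D: 56×30/158 = 10.633
Contributions (O − E)²/E:
  (23 − 22.595)²/22.595 = 0.0073
  (38 − 30.342)²/30.342 = 1.9328
  (22 − 29.696)²/29.696 = 1.9945
  (19 − 19.367)²/19.367 = 0.0070
  (12 − 12.405)²/12.405 = 0.0132
  (9 − 16.658)²/16.658 = 3.5205
  (24 − 16.304)²/16.304 = 3.6328
  (11 − 10.633)²/10.633 = 0.0127
χ² = 0.0073 + 1.9328 + 1.9945 + 0.0070 + 0.0132 + 3.5205 + 3.6328 + 0.0127 = 11.12

11.12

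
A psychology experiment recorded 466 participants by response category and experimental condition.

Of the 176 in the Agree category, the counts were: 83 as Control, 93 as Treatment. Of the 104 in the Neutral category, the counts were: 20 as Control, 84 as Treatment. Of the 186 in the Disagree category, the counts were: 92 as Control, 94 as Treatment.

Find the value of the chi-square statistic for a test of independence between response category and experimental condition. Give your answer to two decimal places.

28.33

Row totals: 176, 104, 186. Column totals: 195, 271. Grand total N = 466.
Expected counts (row total × column total / N):
  Agree, Control: 176×195/466 = 73.648
  Agree, Treatment: 176×271/466 = 102.352
  Neutral, Control: 104×195/466 = 43.519
  Neutral, Treatment: 104×271/466 = 60.481
  Disagree, Control: 186×195/466 = 77.833
  Disagree, Treatment: 186×271/466 = 108.167
Contributions (O − E)²/E:
  (83 − 73.648)²/73.648 = 1.1875
  (93 − 102.352)²/102.352 = 0.8545
  (20 − 43.519)²/43.519 = 12.7104
  (84 − 60.481)²/60.481 = 9.1457
  (92 − 77.833)²/77.833 = 2.5786
  (94 − 108.167)²/108.167 = 1.8555
χ² = 1.1875 + 0.8545 + 12.7104 + 9.1457 + 2.5786 + 1.8555 = 28.33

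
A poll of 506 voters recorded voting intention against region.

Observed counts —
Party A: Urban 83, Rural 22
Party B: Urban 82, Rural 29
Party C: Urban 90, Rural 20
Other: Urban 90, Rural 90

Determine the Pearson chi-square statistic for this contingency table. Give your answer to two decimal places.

44.23

Row totals: 105, 111, 110, 180. Column totals: 345, 161. Grand total N = 506.
Expected counts (row total × column total / N):
  Party A, Urban: 105×345/506 = 71.591
  Party A, Rural: 105×161/506 = 33.409
  Party B, Urban: 111×345/506 = 75.682
  Party B, Rural: 111×161/506 = 35.318
  Party C, Urban: 110×345/506 = 75.000
  Party C, Rural: 110×161/506 = 35.000
  Other, Urban: 180×345/506 = 122.727
  Other, Rural: 180×161/506 = 57.273
Contributions (O − E)²/E:
  (83 − 71.591)²/71.591 = 1.8182
  (22 − 33.409)²/33.409 = 3.8961
  (82 − 75.682)²/75.682 = 0.5274
  (29 − 35.318)²/35.318 = 1.1302
  (90 − 75.000)²/75.000 = 3.0000
  (20 − 35.000)²/35.000 = 6.4286
  (90 − 122.727)²/122.727 = 8.7271
  (90 − 57.273)²/57.273 = 18.7009
χ² = 1.8182 + 3.8961 + 0.5274 + 1.1302 + 3.0000 + 6.4286 + 8.7271 + 18.7009 = 44.23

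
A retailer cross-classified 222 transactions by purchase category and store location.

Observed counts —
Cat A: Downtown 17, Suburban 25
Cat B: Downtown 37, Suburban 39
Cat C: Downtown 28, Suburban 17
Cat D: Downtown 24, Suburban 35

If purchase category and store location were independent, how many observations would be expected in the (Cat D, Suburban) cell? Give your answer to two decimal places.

Row total (Cat D) = 59; column total (Suburban) = 116; grand total N = 222.
Expected count = (row total × column total) / N = 59 × 116 / 222 = 30.83.

30.83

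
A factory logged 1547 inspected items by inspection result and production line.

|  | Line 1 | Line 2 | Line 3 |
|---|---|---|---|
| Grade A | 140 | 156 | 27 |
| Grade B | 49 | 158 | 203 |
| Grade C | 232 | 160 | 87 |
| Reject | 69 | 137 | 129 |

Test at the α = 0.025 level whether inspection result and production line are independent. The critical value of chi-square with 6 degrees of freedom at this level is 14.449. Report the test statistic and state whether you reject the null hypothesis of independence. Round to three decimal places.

Row totals: 323, 410, 479, 335. Column totals: 490, 611, 446. Grand total N = 1547.
Expected counts (row total × column total / N):
  Grade A, Line 1: 323×490/1547 = 102.30769
  Grade A, Line 2: 323×611/1547 = 127.57143
  Grade A, Line 3: 323×446/1547 = 93.12088
  Grade B, Line 1: 410×490/1547 = 129.86425
  Grade B, Line 2: 410×611/1547 = 161.93277
  Grade B, Line 3: 410×446/1547 = 118.20297
  Grade C, Line 1: 479×490/1547 = 151.71946
  Grade C, Line 2: 479×611/1547 = 189.18487
  Grade C, Line 3: 479×446/1547 = 138.09567
  Reject, Line 1: 335×490/1547 = 106.10860
  Reject, Line 2: 335×611/1547 = 132.31092
  Reject, Line 3: 335×446/1547 = 96.58048
Contributions (O − E)²/E:
  (140 − 102.30769)²/102.30769 = 13.8866
  (156 − 127.57143)²/127.57143 = 6.3351
  (27 − 93.12088)²/93.12088 = 46.9494
  (49 − 129.86425)²/129.86425 = 50.3528
  (158 − 161.93277)²/161.93277 = 0.0955
  (203 − 118.20297)²/118.20297 = 60.8321
  (232 − 151.71946)²/151.71946 = 42.4795
  (160 − 189.18487)²/189.18487 = 4.5022
  (87 − 138.09567)²/138.09567 = 18.9055
  (69 − 106.10860)²/106.10860 = 12.9777
  (137 − 132.31092)²/132.31092 = 0.1662
  (129 − 96.58048)²/96.58048 = 10.8824
χ² = 13.8866 + 6.3351 + 46.9494 + 50.3528 + 0.0955 + 60.8321 + 42.4795 + 4.5022 + 18.9055 + 12.9777 + 0.1662 + 10.8824 = 268.365
df = (4−1)(3−1) = 6. Since 268.365 > 14.449, reject the null hypothesis of independence at α = 0.025.

268.365; reject H₀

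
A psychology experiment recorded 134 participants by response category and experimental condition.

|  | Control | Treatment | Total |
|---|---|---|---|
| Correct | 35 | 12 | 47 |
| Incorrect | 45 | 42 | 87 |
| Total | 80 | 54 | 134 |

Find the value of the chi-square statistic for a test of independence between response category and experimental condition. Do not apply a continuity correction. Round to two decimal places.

Grand total N = 134.
Expected counts (row total × column total / N):
  Correct, Control: 47×80/134 = 28.060
  Correct, Treatment: 47×54/134 = 18.940
  Incorrect, Control: 87×80/134 = 51.940
  Incorrect, Treatment: 87×54/134 = 35.060
Contributions (O − E)²/E:
  (35 − 28.060)²/28.060 = 1.7165
  (12 − 18.940)²/18.940 = 2.5430
  (45 − 51.940)²/51.940 = 0.9273
  (42 − 35.060)²/35.060 = 1.3737
χ² = 1.7165 + 2.5430 + 0.9273 + 1.3737 = 6.56

6.56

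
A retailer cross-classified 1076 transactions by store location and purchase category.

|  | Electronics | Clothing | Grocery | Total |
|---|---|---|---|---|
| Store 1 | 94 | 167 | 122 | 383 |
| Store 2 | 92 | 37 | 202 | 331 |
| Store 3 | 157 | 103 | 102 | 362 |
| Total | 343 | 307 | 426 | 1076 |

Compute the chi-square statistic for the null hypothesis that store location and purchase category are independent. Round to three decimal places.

144.743

Grand total N = 1076.
Expected counts (row total × column total / N):
  Store 1, Electronics: 383×343/1076 = 122.0901
  Store 1, Clothing: 383×307/1076 = 109.2760
  Store 1, Grocery: 383×426/1076 = 151.6338
  Store 2, Electronics: 331×343/1076 = 105.5139
  Store 2, Clothing: 331×307/1076 = 94.4396
  Store 2, Grocery: 331×426/1076 = 131.0465
  Store 3, Electronics: 362×343/1076 = 115.3959
  Store 3, Clothing: 362×307/1076 = 103.2844
  Store 3, Grocery: 362×426/1076 = 143.3197
Contributions (O − E)²/E:
  (94 − 122.0901)²/122.0901 = 6.4629
  (167 − 109.2760)²/109.2760 = 30.4921
  (122 − 151.6338)²/151.6338 = 5.7913
  (92 − 105.5139)²/105.5139 = 1.7308
  (37 − 94.4396)²/94.4396 = 34.9356
  (202 − 131.0465)²/131.0465 = 38.4169
  (157 − 115.3959)²/115.3959 = 14.9997
  (103 − 103.2844)²/103.2844 = 0.0008
  (102 − 143.3197)²/143.3197 = 11.9127
χ² = 6.4629 + 30.4921 + 5.7913 + 1.7308 + 34.9356 + 38.4169 + 14.9997 + 0.0008 + 11.9127 = 144.743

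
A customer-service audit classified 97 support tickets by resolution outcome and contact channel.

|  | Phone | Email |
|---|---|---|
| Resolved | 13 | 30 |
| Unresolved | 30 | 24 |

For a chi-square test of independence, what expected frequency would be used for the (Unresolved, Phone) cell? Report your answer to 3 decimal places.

23.938

Row total (Unresolved) = 54; column total (Phone) = 43; grand total N = 97.
Expected count = (row total × column total) / N = 54 × 43 / 97 = 23.938.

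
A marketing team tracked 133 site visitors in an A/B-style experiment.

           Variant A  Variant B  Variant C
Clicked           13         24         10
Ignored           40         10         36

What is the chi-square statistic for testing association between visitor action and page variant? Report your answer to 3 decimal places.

Row totals: 47, 86. Column totals: 53, 34, 46. Grand total N = 133.
Expected counts (row total × column total / N):
  Clicked, Variant A: 47×53/133 = 18.7293
  Clicked, Variant B: 47×34/133 = 12.0150
  Clicked, Variant C: 47×46/133 = 16.2556
  Ignored, Variant A: 86×53/133 = 34.2707
  Ignored, Variant B: 86×34/133 = 21.9850
  Ignored, Variant C: 86×46/133 = 29.7444
Contributions (O − E)²/E:
  (13 − 18.7293)²/18.7293 = 1.7526
  (24 − 12.0150)²/12.0150 = 11.9551
  (10 − 16.2556)²/16.2556 = 2.4073
  (40 − 34.2707)²/34.2707 = 0.9578
  (10 − 21.9850)²/21.9850 = 6.5336
  (36 − 29.7444)²/29.7444 = 1.3156
χ² = 1.7526 + 11.9551 + 2.4073 + 0.9578 + 6.5336 + 1.3156 = 24.922

24.922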